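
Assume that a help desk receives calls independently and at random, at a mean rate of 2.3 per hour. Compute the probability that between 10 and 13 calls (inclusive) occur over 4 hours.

Over the interval, μ = 2.3 × 4 = 9.2 (4 hours).
P(10 ≤ N ≤ 13) = Σ_{j=10}^{13} e^(−9.2) · 9.2^j/j! ≈ 0.3545.

0.3545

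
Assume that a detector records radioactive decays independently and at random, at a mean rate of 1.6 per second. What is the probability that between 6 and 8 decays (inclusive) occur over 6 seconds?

0.2958

Over the interval, μ = 1.6 × 6 = 9.6 (6 seconds).
P(6 ≤ N ≤ 8) = Σ_{j=6}^{8} e^(−9.6) · 9.6^j/j! ≈ 0.2958.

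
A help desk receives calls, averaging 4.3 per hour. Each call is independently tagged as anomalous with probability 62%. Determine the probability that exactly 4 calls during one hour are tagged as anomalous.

Thinning: the calls that are tagged as anomalous themselves form a Poisson process with rate 0.62 × 4.3 = 2.666 per hour.
So μ = 2.666.
P(N = 4) = e^(−2.666) · 2.666^4/4! ≈ 0.1464.

0.1464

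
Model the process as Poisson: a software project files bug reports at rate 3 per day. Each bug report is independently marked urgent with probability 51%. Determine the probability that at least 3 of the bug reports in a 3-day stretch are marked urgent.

0.8363

Thinning: the bug reports that are marked urgent themselves form a Poisson process with rate 0.51 × 3 = 1.53 per day.
Over the interval, μ = 1.53 × 3 = 4.59 (a 3-day stretch = 3 days).
P(N ≥ 3) = 1 − P(N ≤ 2) ≈ 0.8363.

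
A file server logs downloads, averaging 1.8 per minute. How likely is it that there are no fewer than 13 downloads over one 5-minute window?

0.1242

Over the interval, μ = 1.8 × 5 = 9 (a 5-minute window = 5 minutes).
P(N ≥ 13) = 1 − P(N ≤ 12) = 1 − Σ_{j=0}^{12} e^(−μ) μ^j/j! ≈ 0.1242.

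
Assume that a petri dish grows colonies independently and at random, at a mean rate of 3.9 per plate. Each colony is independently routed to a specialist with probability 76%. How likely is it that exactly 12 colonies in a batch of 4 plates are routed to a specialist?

0.1143

Thinning: the colonies that are routed to a specialist themselves form a Poisson process with rate 0.76 × 3.9 = 2.964 per plate.
Over the interval, μ = 2.964 × 4 = 11.856 (a batch of 4 plates = 4 plates).
P(N = 12) = e^(−11.856) · 11.856^12/12! ≈ 0.1143.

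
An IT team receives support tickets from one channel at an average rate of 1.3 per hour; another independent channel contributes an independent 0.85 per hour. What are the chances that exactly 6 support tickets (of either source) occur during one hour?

0.0160

Independent Poisson processes superpose: combined rate λ = 1.3 + 0.85 = 2.15 per hour.
So μ = 2.15.
P(N = 6) = e^(−2.15) · 2.15^6/6! ≈ 0.0160.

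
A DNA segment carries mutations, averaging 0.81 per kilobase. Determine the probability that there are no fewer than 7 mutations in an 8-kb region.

0.4703

Over the interval, μ = 0.81 × 8 = 6.48 (an 8-kb region = 8 kilobases).
P(N ≥ 7) = 1 − P(N ≤ 6) = 1 − Σ_{j=0}^{6} e^(−μ) μ^j/j! ≈ 0.4703.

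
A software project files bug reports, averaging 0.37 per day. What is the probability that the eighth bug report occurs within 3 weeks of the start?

0.5145

Over the interval, μ = 0.37 × 21 = 7.77 (3 weeks = 21 days).
The eighth arrival falls in the interval iff at least 8 events occur there: P(S_8 ≤ t) = P(N ≥ 8) = 1 − P(N ≤ 7) ≈ 0.5145.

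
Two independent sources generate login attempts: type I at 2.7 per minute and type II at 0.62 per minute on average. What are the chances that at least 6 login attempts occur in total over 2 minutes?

Independent Poisson processes superpose: combined rate λ = 2.7 + 0.62 = 3.32 per minute.
Over the interval, μ = 3.32 × 2 = 6.64 (2 minutes).
P(N ≥ 6) = 1 − P(N ≤ 5) ≈ 0.6510.

0.6510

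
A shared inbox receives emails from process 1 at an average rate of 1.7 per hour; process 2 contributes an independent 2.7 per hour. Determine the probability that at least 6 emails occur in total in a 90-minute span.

0.6453

Independent Poisson processes superpose: combined rate λ = 1.7 + 2.7 = 4.4 per hour.
Over the interval, μ = 4.4 × 1.5 = 6.6 (a 90-minute span = 1.5 hours).
P(N ≥ 6) = 1 − P(N ≤ 5) ≈ 0.6453.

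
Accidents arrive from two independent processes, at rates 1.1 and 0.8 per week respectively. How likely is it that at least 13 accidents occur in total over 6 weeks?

Independent Poisson processes superpose: combined rate λ = 1.1 + 0.8 = 1.9 per week.
Over the interval, μ = 1.9 × 6 = 11.4 (6 weeks).
P(N ≥ 13) = 1 − P(N ≤ 12) ≈ 0.3558.

0.3558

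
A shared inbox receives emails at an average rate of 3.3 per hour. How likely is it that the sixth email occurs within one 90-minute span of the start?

0.3753

Over the interval, μ = 3.3 × 1.5 = 4.95 (a 90-minute span = 1.5 hours).
The sixth arrival falls in the interval iff at least 6 events occur there: P(S_6 ≤ t) = P(N ≥ 6) = 1 − P(N ≤ 5) ≈ 0.3753.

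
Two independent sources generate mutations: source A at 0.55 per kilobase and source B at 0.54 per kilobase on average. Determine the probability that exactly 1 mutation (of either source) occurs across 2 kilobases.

Independent Poisson processes superpose: combined rate λ = 0.55 + 0.54 = 1.09 per kilobase.
Over the interval, μ = 1.09 × 2 = 2.18 (2 kilobases).
P(N = 1) = e^(−2.18) · 2.18^1/1! ≈ 0.2464.

0.2464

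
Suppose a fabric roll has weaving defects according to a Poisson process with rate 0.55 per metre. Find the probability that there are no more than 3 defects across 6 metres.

0.5803

Over the interval, μ = 0.55 × 6 = 3.3 (6 metres).
P(N ≤ 3) = Σ_{j=0}^{3} e^(−μ) μ^j/j! ≈ 0.5803.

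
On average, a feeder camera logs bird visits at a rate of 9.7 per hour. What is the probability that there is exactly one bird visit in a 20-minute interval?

0.1275

Over the interval, μ = 9.7 × 1/3 ≈ 3.23333 (a 20-minute interval = 1/3 hours).
P(N = 1) = e^(−μ) μ^1/1! = e^(−3.23333) · 3.23333^1/1 ≈ 0.1275.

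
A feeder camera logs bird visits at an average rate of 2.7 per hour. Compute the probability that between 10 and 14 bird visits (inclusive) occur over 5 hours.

Over the interval, μ = 2.7 × 5 = 13.5 (5 hours).
P(10 ≤ N ≤ 14) = Σ_{j=10}^{14} e^(−13.5) · 13.5^j/j! ≈ 0.4880.

0.4880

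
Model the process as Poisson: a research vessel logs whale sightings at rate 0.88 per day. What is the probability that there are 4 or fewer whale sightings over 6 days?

Over the interval, μ = 0.88 × 6 = 5.28 (6 days).
P(N ≤ 4) = Σ_{j=0}^{4} e^(−μ) μ^j/j! ≈ 0.3928.

0.3928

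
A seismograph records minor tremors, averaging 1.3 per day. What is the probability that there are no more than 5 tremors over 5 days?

Over the interval, μ = 1.3 × 5 = 6.5 (5 days).
P(N ≤ 5) = Σ_{j=0}^{5} e^(−μ) μ^j/j! ≈ 0.3690.

0.3690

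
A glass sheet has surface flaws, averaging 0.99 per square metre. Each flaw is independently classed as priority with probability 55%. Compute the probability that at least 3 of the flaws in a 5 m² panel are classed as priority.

0.5119

Thinning: the flaws that are classed as priority themselves form a Poisson process with rate 0.55 × 0.99 = 0.5445 per square metre.
Over the interval, μ = 0.5445 × 5 = 2.7225 (a 5 m² panel = 5 square metres).
P(N ≥ 3) = 1 − P(N ≤ 2) ≈ 0.5119.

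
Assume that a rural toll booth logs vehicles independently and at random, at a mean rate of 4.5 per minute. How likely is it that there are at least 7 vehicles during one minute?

With mean μ = 4.5 per minute,
P(N ≥ 7) = 1 − P(N ≤ 6) = 1 − Σ_{j=0}^{6} e^(−μ) μ^j/j! ≈ 0.1689.

0.1689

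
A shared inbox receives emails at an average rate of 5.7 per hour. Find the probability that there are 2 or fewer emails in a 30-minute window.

0.4576

Over the interval, μ = 5.7 × 0.5 = 2.85 (a 30-minute window = 0.5 hours).
P(N ≤ 2) = Σ_{j=0}^{2} e^(−μ) μ^j/j! ≈ 0.4576.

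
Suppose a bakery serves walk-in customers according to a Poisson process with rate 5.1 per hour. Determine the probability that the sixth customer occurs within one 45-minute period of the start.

0.1882

Over the interval, μ = 5.1 × 0.75 = 3.825 (a 45-minute period = 0.75 hours).
The sixth arrival falls in the interval iff at least 6 events occur there: P(S_6 ≤ t) = P(N ≥ 6) = 1 − P(N ≤ 5) ≈ 0.1882.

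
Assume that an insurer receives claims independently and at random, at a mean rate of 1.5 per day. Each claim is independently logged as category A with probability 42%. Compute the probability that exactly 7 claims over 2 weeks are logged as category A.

0.1217

Thinning: the claims that are logged as category A themselves form a Poisson process with rate 0.42 × 1.5 = 0.63 per day.
Over the interval, μ = 0.63 × 14 = 8.82 (2 weeks = 14 days).
P(N = 7) = e^(−8.82) · 8.82^7/7! ≈ 0.1217.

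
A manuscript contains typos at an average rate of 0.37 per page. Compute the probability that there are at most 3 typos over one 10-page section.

Over the interval, μ = 0.37 × 10 = 3.7 (a 10-page section = 10 pages).
P(N ≤ 3) = Σ_{j=0}^{3} e^(−μ) μ^j/j! ≈ 0.4942.

0.4942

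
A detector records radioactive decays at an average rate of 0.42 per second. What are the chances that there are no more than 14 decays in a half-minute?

0.7153

Over the interval, μ = 0.42 × 30 = 12.6 (a half-minute = 30 seconds).
P(N ≤ 14) = Σ_{j=0}^{14} e^(−μ) μ^j/j! ≈ 0.7153.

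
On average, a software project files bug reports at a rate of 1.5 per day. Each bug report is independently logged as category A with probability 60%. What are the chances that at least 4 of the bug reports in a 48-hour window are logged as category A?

Thinning: the bug reports that are logged as category A themselves form a Poisson process with rate 0.6 × 1.5 = 0.9 per day.
Over the interval, μ = 0.9 × 2 = 1.8 (a 48-hour window = 2 days).
P(N ≥ 4) = 1 − P(N ≤ 3) ≈ 0.1087.

0.1087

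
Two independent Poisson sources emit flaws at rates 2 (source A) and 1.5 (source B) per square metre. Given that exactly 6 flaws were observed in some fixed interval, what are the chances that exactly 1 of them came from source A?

0.0496

Given the total, each event is independently from source A with probability p = λ_A/(λ_A+λ_B) = 2/3.5 ≈ 0.5714.
So K ~ Binomial(6, 2/3.5): P(K = 1) = C(6,1) · (2/3.5)^1 · (1.5/3.5)^5 ≈ 0.0496.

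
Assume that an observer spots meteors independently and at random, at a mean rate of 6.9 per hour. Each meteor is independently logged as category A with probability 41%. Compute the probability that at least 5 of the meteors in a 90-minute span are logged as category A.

0.4186

Thinning: the meteors that are logged as category A themselves form a Poisson process with rate 0.41 × 6.9 = 2.829 per hour.
Over the interval, μ = 2.829 × 1.5 = 4.2435 (a 90-minute span = 1.5 hours).
P(N ≥ 5) = 1 − P(N ≤ 4) ≈ 0.4186.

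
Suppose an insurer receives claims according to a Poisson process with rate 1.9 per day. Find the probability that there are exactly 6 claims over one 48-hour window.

0.0936

Over the interval, μ = 1.9 × 2 = 3.8 (a 48-hour window = 2 days).
P(N = 6) = e^(−μ) μ^6/6! = e^(−3.8) · 3.8^6/720 ≈ 0.0936.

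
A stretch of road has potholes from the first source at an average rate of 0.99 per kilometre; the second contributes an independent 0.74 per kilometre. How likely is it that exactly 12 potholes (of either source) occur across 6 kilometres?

0.1014

Independent Poisson processes superpose: combined rate λ = 0.99 + 0.74 = 1.73 per kilometre.
Over the interval, μ = 1.73 × 6 = 10.38 (6 kilometres).
P(N = 12) = e^(−10.38) · 10.38^12/12! ≈ 0.1014.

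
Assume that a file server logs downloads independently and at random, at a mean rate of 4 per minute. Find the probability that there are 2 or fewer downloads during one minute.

0.2381

With mean μ = 4 per minute,
P(N ≤ 2) = Σ_{j=0}^{2} e^(−μ) μ^j/j! ≈ 0.2381.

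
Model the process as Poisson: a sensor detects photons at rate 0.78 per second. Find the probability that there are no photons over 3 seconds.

Over the interval, μ = 0.78 × 3 = 2.34 (3 seconds).
P(N = 0) = e^(−μ) μ^0/0! = e^(−2.34) · 2.34^0/1 ≈ 0.0963.

0.0963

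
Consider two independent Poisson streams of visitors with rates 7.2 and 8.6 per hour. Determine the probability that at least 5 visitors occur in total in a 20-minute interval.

0.6050

Independent Poisson processes superpose: combined rate λ = 7.2 + 8.6 = 15.8 per hour.
Over the interval, μ = 15.8 × 1/3 ≈ 5.26667 (a 20-minute interval = 1/3 hours).
P(N ≥ 5) = 1 − P(N ≤ 4) ≈ 0.6050.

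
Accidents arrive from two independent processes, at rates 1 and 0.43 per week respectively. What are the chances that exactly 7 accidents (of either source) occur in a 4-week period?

Independent Poisson processes superpose: combined rate λ = 1 + 0.43 = 1.43 per week.
Over the interval, μ = 1.43 × 4 = 5.72 (a 4-week period = 4 weeks).
P(N = 7) = e^(−5.72) · 5.72^7/7! ≈ 0.1304.

0.1304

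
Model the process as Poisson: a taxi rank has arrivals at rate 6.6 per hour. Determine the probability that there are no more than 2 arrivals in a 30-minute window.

Over the interval, μ = 6.6 × 0.5 = 3.3 (a 30-minute window = 0.5 hours).
P(N ≤ 2) = Σ_{j=0}^{2} e^(−μ) μ^j/j! ≈ 0.3594.

0.3594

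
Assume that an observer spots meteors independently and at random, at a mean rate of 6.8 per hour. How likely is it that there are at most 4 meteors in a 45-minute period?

Over the interval, μ = 6.8 × 0.75 = 5.1 (a 45-minute period = 0.75 hours).
P(N ≤ 4) = Σ_{j=0}^{4} e^(−μ) μ^j/j! ≈ 0.4231.

0.4231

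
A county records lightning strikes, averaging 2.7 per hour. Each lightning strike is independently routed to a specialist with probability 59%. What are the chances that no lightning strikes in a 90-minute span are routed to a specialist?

0.0917

Thinning: the lightning strikes that are routed to a specialist themselves form a Poisson process with rate 0.59 × 2.7 = 1.593 per hour.
Over the interval, μ = 1.593 × 1.5 = 2.3895 (a 90-minute span = 1.5 hours).
P(N = 0) = e^(−2.3895) · 2.3895^0/0! ≈ 0.0917.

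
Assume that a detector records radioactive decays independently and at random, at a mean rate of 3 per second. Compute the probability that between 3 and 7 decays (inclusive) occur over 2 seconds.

Over the interval, μ = 3 × 2 = 6 (2 seconds).
P(3 ≤ N ≤ 7) = Σ_{j=3}^{7} e^(−6) · 6^j/j! ≈ 0.6820.

0.6820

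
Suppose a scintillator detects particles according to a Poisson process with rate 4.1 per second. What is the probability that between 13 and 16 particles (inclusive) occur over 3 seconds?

Over the interval, μ = 4.1 × 3 = 12.3 (3 seconds).
P(13 ≤ N ≤ 16) = Σ_{j=13}^{16} e^(−12.3) · 12.3^j/j! ≈ 0.3399.

0.3399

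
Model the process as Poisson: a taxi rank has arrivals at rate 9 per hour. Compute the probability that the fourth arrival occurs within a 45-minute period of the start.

0.9042

Over the interval, μ = 9 × 0.75 = 6.75 (a 45-minute period = 0.75 hours).
The fourth arrival falls in the interval iff at least 4 events occur there: P(S_4 ≤ t) = P(N ≥ 4) = 1 − P(N ≤ 3) ≈ 0.9042.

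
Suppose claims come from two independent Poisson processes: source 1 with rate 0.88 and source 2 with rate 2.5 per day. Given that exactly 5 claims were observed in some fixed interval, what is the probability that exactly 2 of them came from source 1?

Given the total, each event is independently from source 1 with probability p = λ_1/(λ_1+λ_2) = 0.88/3.38 ≈ 0.2604.
So K ~ Binomial(5, 0.88/3.38): P(K = 2) = C(5,2) · (0.88/3.38)^2 · (2.5/3.38)^3 ≈ 0.2743.

0.2743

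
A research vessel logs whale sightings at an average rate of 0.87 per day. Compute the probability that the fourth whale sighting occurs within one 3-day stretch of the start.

0.2662

Over the interval, μ = 0.87 × 3 = 2.61 (a 3-day stretch = 3 days).
The fourth arrival falls in the interval iff at least 4 events occur there: P(S_4 ≤ t) = P(N ≥ 4) = 1 − P(N ≤ 3) ≈ 0.2662.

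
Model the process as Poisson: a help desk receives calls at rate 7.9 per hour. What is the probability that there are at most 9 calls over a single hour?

With mean μ = 7.9 per hour,
P(N ≤ 9) = Σ_{j=0}^{9} e^(−μ) μ^j/j! ≈ 0.7290.

0.7290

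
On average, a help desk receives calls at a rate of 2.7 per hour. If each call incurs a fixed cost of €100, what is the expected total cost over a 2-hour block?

E[N] = 2.7 × 2 = 5.4 (a 2-hour block = 2 hours); E[cost] = 5.4 × €100 = €540.

€540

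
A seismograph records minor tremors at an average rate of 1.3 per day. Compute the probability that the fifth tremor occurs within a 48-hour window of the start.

0.1226

Over the interval, μ = 1.3 × 2 = 2.6 (a 48-hour window = 2 days).
The fifth arrival falls in the interval iff at least 5 events occur there: P(S_5 ≤ t) = P(N ≥ 5) = 1 − P(N ≤ 4) ≈ 0.1226.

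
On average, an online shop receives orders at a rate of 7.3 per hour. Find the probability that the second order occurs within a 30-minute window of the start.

Over the interval, μ = 7.3 × 0.5 = 3.65 (a 30-minute window = 0.5 hours).
The second arrival falls in the interval iff at least 2 events occur there: P(S_2 ≤ t) = P(N ≥ 2) = 1 − P(N ≤ 1) ≈ 0.8791.

0.8791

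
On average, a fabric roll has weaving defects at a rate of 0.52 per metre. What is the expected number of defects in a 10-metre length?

5.2

E[N] = λt = 0.52 × 10 = 5.2 (a 10-metre length = 10 metres).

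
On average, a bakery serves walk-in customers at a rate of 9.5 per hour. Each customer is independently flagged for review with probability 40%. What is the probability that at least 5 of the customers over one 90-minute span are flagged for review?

Thinning: the customers that are flagged for review themselves form a Poisson process with rate 0.4 × 9.5 = 3.8 per hour.
Over the interval, μ = 3.8 × 1.5 = 5.7 (a 90-minute span = 1.5 hours).
P(N ≥ 5) = 1 − P(N ≤ 4) ≈ 0.6728.

0.6728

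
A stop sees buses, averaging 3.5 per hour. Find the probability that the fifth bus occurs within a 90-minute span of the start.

Over the interval, μ = 3.5 × 1.5 = 5.25 (a 90-minute span = 1.5 hours).
The fifth arrival falls in the interval iff at least 5 events occur there: P(S_5 ≤ t) = P(N ≥ 5) = 1 − P(N ≤ 4) ≈ 0.6022.

0.6022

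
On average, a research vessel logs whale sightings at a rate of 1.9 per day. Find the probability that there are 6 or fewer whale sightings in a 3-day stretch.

Over the interval, μ = 1.9 × 3 = 5.7 (a 3-day stretch = 3 days).
P(N ≤ 6) = Σ_{j=0}^{6} e^(−μ) μ^j/j! ≈ 0.6544.

0.6544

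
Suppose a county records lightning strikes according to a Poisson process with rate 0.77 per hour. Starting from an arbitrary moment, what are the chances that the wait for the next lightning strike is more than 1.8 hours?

The wait for the next event is exponential with rate λ = 0.77 per hour.
P(T > 1.8) = e^(−λt) = e^(−0.77 × 1.8) = e^(−1.386) ≈ 0.2501.

0.2501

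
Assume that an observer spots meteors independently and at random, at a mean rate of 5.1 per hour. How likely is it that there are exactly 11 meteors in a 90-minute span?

0.0626

Over the interval, μ = 5.1 × 1.5 = 7.65 (a 90-minute span = 1.5 hours).
P(N = 11) = e^(−μ) μ^11/11! = e^(−7.65) · 7.65^11/39916800 ≈ 0.0626.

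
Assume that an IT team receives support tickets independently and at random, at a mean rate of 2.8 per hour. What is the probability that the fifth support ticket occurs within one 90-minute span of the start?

0.4102

Over the interval, μ = 2.8 × 1.5 = 4.2 (a 90-minute span = 1.5 hours).
The fifth arrival falls in the interval iff at least 5 events occur there: P(S_5 ≤ t) = P(N ≥ 5) = 1 − P(N ≤ 4) ≈ 0.4102.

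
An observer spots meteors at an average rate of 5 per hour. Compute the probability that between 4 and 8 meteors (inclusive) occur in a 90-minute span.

Over the interval, μ = 5 × 1.5 = 7.5 (a 90-minute span = 1.5 hours).
P(4 ≤ N ≤ 8) = Σ_{j=4}^{8} e^(−7.5) · 7.5^j/j! ≈ 0.6028.

0.6028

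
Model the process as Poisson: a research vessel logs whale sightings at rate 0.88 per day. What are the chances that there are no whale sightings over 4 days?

Over the interval, μ = 0.88 × 4 = 3.52 (4 days).
P(N = 0) = e^(−μ) μ^0/0! = e^(−3.52) · 3.52^0/1 ≈ 0.0296.

0.0296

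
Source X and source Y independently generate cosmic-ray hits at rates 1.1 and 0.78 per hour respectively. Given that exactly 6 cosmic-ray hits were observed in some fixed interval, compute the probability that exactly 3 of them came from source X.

0.2861

Given the total, each event is independently from source X with probability p = λ_X/(λ_X+λ_Y) = 1.1/1.88 ≈ 0.5851.
So K ~ Binomial(6, 1.1/1.88): P(K = 3) = C(6,3) · (1.1/1.88)^3 · (0.78/1.88)^3 ≈ 0.2861.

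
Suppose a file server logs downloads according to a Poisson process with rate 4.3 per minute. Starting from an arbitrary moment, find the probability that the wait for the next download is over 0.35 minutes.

0.2220

The wait for the next event is exponential with rate λ = 4.3 per minute.
P(T > 0.35) = e^(−λt) = e^(−4.3 × 0.35) = e^(−1.505) ≈ 0.2220.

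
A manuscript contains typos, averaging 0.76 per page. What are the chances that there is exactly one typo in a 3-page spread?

0.2332

Over the interval, μ = 0.76 × 3 = 2.28 (a 3-page spread = 3 pages).
P(N = 1) = e^(−μ) μ^1/1! = e^(−2.28) · 2.28^1/1 ≈ 0.2332.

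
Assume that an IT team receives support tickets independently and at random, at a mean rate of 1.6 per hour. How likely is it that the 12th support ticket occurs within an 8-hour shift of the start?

Over the interval, μ = 1.6 × 8 = 12.8 (an 8-hour shift = 8 hours).
The 12th arrival falls in the interval iff at least 12 events occur there: P(S_12 ≤ t) = P(N ≥ 12) = 1 − P(N ≤ 11) ≈ 0.6262.

0.6262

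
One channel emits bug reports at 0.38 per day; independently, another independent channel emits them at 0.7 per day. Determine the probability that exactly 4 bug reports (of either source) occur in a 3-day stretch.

Independent Poisson processes superpose: combined rate λ = 0.38 + 0.7 = 1.08 per day.
Over the interval, μ = 1.08 × 3 = 3.24 (a 3-day stretch = 3 days).
P(N = 4) = e^(−3.24) · 3.24^4/4! ≈ 0.1798.

0.1798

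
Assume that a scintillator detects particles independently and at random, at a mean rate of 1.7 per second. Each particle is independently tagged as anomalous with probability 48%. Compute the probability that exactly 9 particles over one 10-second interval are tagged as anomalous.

0.1264

Thinning: the particles that are tagged as anomalous themselves form a Poisson process with rate 0.48 × 1.7 = 0.816 per second.
Over the interval, μ = 0.816 × 10 = 8.16 (a 10-second interval = 10 seconds).
P(N = 9) = e^(−8.16) · 8.16^9/9! ≈ 0.1264.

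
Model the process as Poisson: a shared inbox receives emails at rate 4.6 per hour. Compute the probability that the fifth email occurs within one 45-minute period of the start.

0.2651

Over the interval, μ = 4.6 × 0.75 = 3.45 (a 45-minute period = 0.75 hours).
The fifth arrival falls in the interval iff at least 5 events occur there: P(S_5 ≤ t) = P(N ≥ 5) = 1 − P(N ≤ 4) ≈ 0.2651.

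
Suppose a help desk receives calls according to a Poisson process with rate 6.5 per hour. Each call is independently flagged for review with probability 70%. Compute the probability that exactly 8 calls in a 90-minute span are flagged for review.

Thinning: the calls that are flagged for review themselves form a Poisson process with rate 0.7 × 6.5 = 4.55 per hour.
Over the interval, μ = 4.55 × 1.5 = 6.825 (a 90-minute span = 1.5 hours).
P(N = 8) = e^(−6.825) · 6.825^8/8! ≈ 0.1268.

0.1268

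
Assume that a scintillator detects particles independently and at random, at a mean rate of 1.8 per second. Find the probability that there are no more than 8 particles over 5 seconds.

Over the interval, μ = 1.8 × 5 = 9 (5 seconds).
P(N ≤ 8) = Σ_{j=0}^{8} e^(−μ) μ^j/j! ≈ 0.4557.

0.4557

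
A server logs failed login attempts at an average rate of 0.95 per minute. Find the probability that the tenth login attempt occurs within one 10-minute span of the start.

Over the interval, μ = 0.95 × 10 = 9.5 (a 10-minute span = 10 minutes).
The tenth arrival falls in the interval iff at least 10 events occur there: P(S_10 ≤ t) = P(N ≥ 10) = 1 − P(N ≤ 9) ≈ 0.4782.

0.4782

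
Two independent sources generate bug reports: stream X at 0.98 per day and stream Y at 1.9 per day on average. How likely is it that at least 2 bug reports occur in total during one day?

Independent Poisson processes superpose: combined rate λ = 0.98 + 1.9 = 2.88 per day.
So μ = 2.88.
P(N ≥ 2) = 1 − P(N ≤ 1) ≈ 0.7822.

0.7822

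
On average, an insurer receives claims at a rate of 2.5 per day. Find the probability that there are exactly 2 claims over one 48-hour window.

Over the interval, μ = 2.5 × 2 = 5 (a 48-hour window = 2 days).
P(N = 2) = e^(−μ) μ^2/2! = e^(−5) · 5^2/2 ≈ 0.0842.

0.0842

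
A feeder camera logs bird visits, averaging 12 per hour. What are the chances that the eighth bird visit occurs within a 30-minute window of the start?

Over the interval, μ = 12 × 0.5 = 6 (a 30-minute window = 0.5 hours).
The eighth arrival falls in the interval iff at least 8 events occur there: P(S_8 ≤ t) = P(N ≥ 8) = 1 − P(N ≤ 7) ≈ 0.2560.

0.2560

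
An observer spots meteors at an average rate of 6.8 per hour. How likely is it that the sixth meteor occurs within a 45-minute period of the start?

Over the interval, μ = 6.8 × 0.75 = 5.1 (a 45-minute period = 0.75 hours).
The sixth arrival falls in the interval iff at least 6 events occur there: P(S_6 ≤ t) = P(N ≥ 6) = 1 − P(N ≤ 5) ≈ 0.4016.

0.4016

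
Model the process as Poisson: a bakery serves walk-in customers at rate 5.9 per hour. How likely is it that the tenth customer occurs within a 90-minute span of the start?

0.3928

Over the interval, μ = 5.9 × 1.5 = 8.85 (a 90-minute span = 1.5 hours).
The tenth arrival falls in the interval iff at least 10 events occur there: P(S_10 ≤ t) = P(N ≥ 10) = 1 − P(N ≤ 9) ≈ 0.3928.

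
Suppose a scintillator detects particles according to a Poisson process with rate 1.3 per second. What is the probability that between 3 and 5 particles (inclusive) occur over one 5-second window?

0.3260

Over the interval, μ = 1.3 × 5 = 6.5 (a 5-second window = 5 seconds).
P(3 ≤ N ≤ 5) = Σ_{j=3}^{5} e^(−6.5) · 6.5^j/j! ≈ 0.3260.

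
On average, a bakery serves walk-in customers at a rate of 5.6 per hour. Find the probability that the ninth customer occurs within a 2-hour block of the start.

0.7853

Over the interval, μ = 5.6 × 2 = 11.2 (a 2-hour block = 2 hours).
The ninth arrival falls in the interval iff at least 9 events occur there: P(S_9 ≤ t) = P(N ≥ 9) = 1 − P(N ≤ 8) ≈ 0.7853.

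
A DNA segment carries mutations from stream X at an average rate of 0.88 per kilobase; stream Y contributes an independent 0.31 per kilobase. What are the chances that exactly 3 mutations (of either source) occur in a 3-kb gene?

Independent Poisson processes superpose: combined rate λ = 0.88 + 0.31 = 1.19 per kilobase.
Over the interval, μ = 1.19 × 3 = 3.57 (a 3-kb gene = 3 kilobases).
P(N = 3) = e^(−3.57) · 3.57^3/3! ≈ 0.2135.

0.2135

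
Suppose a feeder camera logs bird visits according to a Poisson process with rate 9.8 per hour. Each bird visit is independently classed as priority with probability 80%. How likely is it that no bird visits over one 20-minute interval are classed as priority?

Thinning: the bird visits that are classed as priority themselves form a Poisson process with rate 0.8 × 9.8 = 7.84 per hour.
Over the interval, μ = 7.84 × 1/3 ≈ 2.61333 (a 20-minute interval = 1/3 hours).
P(N = 0) = e^(−2.61333) · 2.61333^0/0! ≈ 0.0733.

0.0733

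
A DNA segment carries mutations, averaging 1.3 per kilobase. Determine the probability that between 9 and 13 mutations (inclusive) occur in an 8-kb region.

Over the interval, μ = 1.3 × 8 = 10.4 (an 8-kb region = 8 kilobases).
P(9 ≤ N ≤ 13) = Σ_{j=9}^{13} e^(−10.4) · 10.4^j/j! ≈ 0.5440.

0.5440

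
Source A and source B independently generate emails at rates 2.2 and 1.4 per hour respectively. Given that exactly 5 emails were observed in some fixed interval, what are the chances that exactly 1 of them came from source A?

0.0699

Given the total, each event is independently from source A with probability p = λ_A/(λ_A+λ_B) = 2.2/3.6 ≈ 0.6111.
So K ~ Binomial(5, 2.2/3.6): P(K = 1) = C(5,1) · (2.2/3.6)^1 · (1.4/3.6)^4 ≈ 0.0699.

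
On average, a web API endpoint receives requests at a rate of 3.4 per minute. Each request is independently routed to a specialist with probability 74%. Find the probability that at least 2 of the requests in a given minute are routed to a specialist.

0.7160

Thinning: the requests that are routed to a specialist themselves form a Poisson process with rate 0.74 × 3.4 = 2.516 per minute.
So μ = 2.516.
P(N ≥ 2) = 1 − P(N ≤ 1) ≈ 0.7160.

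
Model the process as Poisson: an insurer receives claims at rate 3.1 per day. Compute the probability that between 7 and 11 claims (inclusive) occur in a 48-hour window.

Over the interval, μ = 3.1 × 2 = 6.2 (a 48-hour window = 2 days).
P(7 ≤ N ≤ 11) = Σ_{j=7}^{11} e^(−6.2) · 6.2^j/j! ≈ 0.4008.

0.4008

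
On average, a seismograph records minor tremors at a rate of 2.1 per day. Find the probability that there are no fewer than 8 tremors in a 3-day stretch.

Over the interval, μ = 2.1 × 3 = 6.3 (a 3-day stretch = 3 days).
P(N ≥ 8) = 1 − P(N ≤ 7) = 1 − Σ_{j=0}^{7} e^(−μ) μ^j/j! ≈ 0.2983.

0.2983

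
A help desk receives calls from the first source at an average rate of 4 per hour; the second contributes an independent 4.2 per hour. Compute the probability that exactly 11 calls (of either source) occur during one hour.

Independent Poisson processes superpose: combined rate λ = 4 + 4.2 = 8.2 per hour.
So μ = 8.2.
P(N = 11) = e^(−8.2) · 8.2^11/11! ≈ 0.0776.

0.0776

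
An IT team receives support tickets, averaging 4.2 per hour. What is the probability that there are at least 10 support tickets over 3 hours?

Over the interval, μ = 4.2 × 3 = 12.6 (3 hours).
P(N ≥ 10) = 1 − P(N ≤ 9) = 1 − Σ_{j=0}^{9} e^(−μ) μ^j/j! ≈ 0.8061.

0.8061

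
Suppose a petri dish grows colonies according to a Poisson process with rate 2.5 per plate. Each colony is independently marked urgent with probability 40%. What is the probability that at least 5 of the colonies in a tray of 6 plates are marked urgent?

0.7149

Thinning: the colonies that are marked urgent themselves form a Poisson process with rate 0.4 × 2.5 = 1 per plate.
Over the interval, μ = 1 × 6 = 6 (a tray of 6 plates = 6 plates).
P(N ≥ 5) = 1 − P(N ≤ 4) ≈ 0.7149.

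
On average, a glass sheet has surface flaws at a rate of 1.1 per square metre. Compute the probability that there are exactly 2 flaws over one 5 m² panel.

0.0618

Over the interval, μ = 1.1 × 5 = 5.5 (a 5 m² panel = 5 square metres).
P(N = 2) = e^(−μ) μ^2/2! = e^(−5.5) · 5.5^2/2 ≈ 0.0618.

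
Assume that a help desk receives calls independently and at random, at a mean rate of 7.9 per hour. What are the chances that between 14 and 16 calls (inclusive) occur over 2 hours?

0.2947

Over the interval, μ = 7.9 × 2 = 15.8 (2 hours).
P(14 ≤ N ≤ 16) = Σ_{j=14}^{16} e^(−15.8) · 15.8^j/j! ≈ 0.2947.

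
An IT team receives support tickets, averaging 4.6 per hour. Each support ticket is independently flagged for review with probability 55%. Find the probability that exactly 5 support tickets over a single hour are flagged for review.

Thinning: the support tickets that are flagged for review themselves form a Poisson process with rate 0.55 × 4.6 = 2.53 per hour.
So μ = 2.53.
P(N = 5) = e^(−2.53) · 2.53^5/5! ≈ 0.0688.

0.0688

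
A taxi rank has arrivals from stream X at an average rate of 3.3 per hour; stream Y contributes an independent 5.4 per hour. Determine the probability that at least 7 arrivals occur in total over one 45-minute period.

Independent Poisson processes superpose: combined rate λ = 3.3 + 5.4 = 8.7 per hour.
Over the interval, μ = 8.7 × 0.75 = 6.525 (a 45-minute period = 0.75 hours).
P(N ≥ 7) = 1 − P(N ≤ 6) ≈ 0.4774.

0.4774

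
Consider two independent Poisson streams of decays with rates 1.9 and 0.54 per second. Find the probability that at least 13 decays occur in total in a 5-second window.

Independent Poisson processes superpose: combined rate λ = 1.9 + 0.54 = 2.44 per second.
Over the interval, μ = 2.44 × 5 = 12.2 (a 5-second window = 5 seconds).
P(N ≥ 13) = 1 − P(N ≤ 12) ≈ 0.4469.

0.4469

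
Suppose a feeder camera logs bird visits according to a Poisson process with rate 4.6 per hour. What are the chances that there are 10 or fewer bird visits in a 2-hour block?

0.6820

Over the interval, μ = 4.6 × 2 = 9.2 (a 2-hour block = 2 hours).
P(N ≤ 10) = Σ_{j=0}^{10} e^(−μ) μ^j/j! ≈ 0.6820.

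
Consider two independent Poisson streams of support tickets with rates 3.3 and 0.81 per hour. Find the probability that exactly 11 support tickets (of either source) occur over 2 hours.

Independent Poisson processes superpose: combined rate λ = 3.3 + 0.81 = 4.11 per hour.
Over the interval, μ = 4.11 × 2 = 8.22 (2 hours).
P(N = 11) = e^(−8.22) · 8.22^11/11! ≈ 0.0781.

0.0781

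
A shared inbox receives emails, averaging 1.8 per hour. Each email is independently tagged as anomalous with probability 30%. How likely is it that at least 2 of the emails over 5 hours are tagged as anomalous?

Thinning: the emails that are tagged as anomalous themselves form a Poisson process with rate 0.3 × 1.8 = 0.54 per hour.
Over the interval, μ = 0.54 × 5 = 2.7 (5 hours).
P(N ≥ 2) = 1 − P(N ≤ 1) ≈ 0.7513.

0.7513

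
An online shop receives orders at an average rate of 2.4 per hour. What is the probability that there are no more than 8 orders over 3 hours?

Over the interval, μ = 2.4 × 3 = 7.2 (3 hours).
P(N ≤ 8) = Σ_{j=0}^{8} e^(−μ) μ^j/j! ≈ 0.7027.

0.7027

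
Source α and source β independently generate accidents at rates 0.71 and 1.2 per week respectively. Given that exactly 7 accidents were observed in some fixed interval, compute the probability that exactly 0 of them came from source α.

Given the total, each event is independently from source α with probability p = λ_α/(λ_α+λ_β) = 0.71/1.91 ≈ 0.3717.
So K ~ Binomial(7, 0.71/1.91): P(K = 0) = C(7,0) · (0.71/1.91)^0 · (1.2/1.91)^7 ≈ 0.0386.

0.0386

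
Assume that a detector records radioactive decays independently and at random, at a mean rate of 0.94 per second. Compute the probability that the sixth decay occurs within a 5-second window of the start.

0.3316

Over the interval, μ = 0.94 × 5 = 4.7 (a 5-second window = 5 seconds).
The sixth arrival falls in the interval iff at least 6 events occur there: P(S_6 ≤ t) = P(N ≥ 6) = 1 − P(N ≤ 5) ≈ 0.3316.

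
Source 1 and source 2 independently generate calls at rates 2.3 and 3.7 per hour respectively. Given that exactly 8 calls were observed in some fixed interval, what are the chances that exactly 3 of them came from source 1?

Given the total, each event is independently from source 1 with probability p = λ_1/(λ_1+λ_2) = 2.3/6 ≈ 0.3833.
So K ~ Binomial(8, 2.3/6): P(K = 3) = C(8,3) · (2.3/6)^3 · (3.7/6)^5 ≈ 0.2813.

0.2813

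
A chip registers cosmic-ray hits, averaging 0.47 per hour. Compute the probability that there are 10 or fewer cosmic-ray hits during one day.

0.4269

Over the interval, μ = 0.47 × 24 = 11.28 (a day = 24 hours).
P(N ≤ 10) = Σ_{j=0}^{10} e^(−μ) μ^j/j! ≈ 0.4269.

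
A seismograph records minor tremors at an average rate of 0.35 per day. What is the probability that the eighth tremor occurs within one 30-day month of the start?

Over the interval, μ = 0.35 × 30 = 10.5 (a 30-day month = 30 days).
The eighth arrival falls in the interval iff at least 8 events occur there: P(S_8 ≤ t) = P(N ≥ 8) = 1 − P(N ≤ 7) ≈ 0.8215.

0.8215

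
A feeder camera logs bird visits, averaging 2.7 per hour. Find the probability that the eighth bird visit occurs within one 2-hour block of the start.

Over the interval, μ = 2.7 × 2 = 5.4 (a 2-hour block = 2 hours).
The eighth arrival falls in the interval iff at least 8 events occur there: P(S_8 ≤ t) = P(N ≥ 8) = 1 − P(N ≤ 7) ≈ 0.1783.

0.1783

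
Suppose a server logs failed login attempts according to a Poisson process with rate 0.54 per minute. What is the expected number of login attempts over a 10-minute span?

5.4

E[N] = λt = 0.54 × 10 = 5.4 (a 10-minute span = 10 minutes).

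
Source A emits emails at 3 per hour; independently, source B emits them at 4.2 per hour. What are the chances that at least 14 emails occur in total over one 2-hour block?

Independent Poisson processes superpose: combined rate λ = 3 + 4.2 = 7.2 per hour.
Over the interval, μ = 7.2 × 2 = 14.4 (a 2-hour block = 2 hours).
P(N ≥ 14) = 1 − P(N ≤ 13) ≈ 0.5773.

0.5773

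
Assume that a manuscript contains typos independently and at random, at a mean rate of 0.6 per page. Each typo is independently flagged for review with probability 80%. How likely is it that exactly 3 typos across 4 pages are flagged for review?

0.1729

Thinning: the typos that are flagged for review themselves form a Poisson process with rate 0.8 × 0.6 = 0.48 per page.
Over the interval, μ = 0.48 × 4 = 1.92 (4 pages).
P(N = 3) = e^(−1.92) · 1.92^3/3! ≈ 0.1729.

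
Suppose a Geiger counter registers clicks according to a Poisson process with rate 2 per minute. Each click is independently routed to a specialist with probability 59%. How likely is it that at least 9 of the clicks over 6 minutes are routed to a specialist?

Thinning: the clicks that are routed to a specialist themselves form a Poisson process with rate 0.59 × 2 = 1.18 per minute.
Over the interval, μ = 1.18 × 6 = 7.08 (6 minutes).
P(N ≥ 9) = 1 − P(N ≤ 8) ≈ 0.2814.

0.2814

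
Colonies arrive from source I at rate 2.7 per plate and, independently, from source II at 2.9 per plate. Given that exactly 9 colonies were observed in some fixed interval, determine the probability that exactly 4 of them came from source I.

Given the total, each event is independently from source I with probability p = λ_I/(λ_I+λ_II) = 2.7/5.6 ≈ 0.4821.
So K ~ Binomial(9, 2.7/5.6): P(K = 4) = C(9,4) · (2.7/5.6)^4 · (2.9/5.6)^5 ≈ 0.2536.

0.2536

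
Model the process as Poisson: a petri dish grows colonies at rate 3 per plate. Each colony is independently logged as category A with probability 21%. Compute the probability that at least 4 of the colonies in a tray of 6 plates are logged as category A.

0.5224

Thinning: the colonies that are logged as category A themselves form a Poisson process with rate 0.21 × 3 = 0.63 per plate.
Over the interval, μ = 0.63 × 6 = 3.78 (a tray of 6 plates = 6 plates).
P(N ≥ 4) = 1 − P(N ≤ 3) ≈ 0.5224.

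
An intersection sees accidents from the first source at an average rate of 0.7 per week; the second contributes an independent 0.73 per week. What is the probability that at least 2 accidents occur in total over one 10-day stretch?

Independent Poisson processes superpose: combined rate λ = 0.7 + 0.73 = 1.43 per week.
Over the interval, μ = 1.43 × 10/7 ≈ 2.04286 (a 10-day stretch = 10/7 weeks).
P(N ≥ 2) = 1 − P(N ≤ 1) ≈ 0.6055.

0.6055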